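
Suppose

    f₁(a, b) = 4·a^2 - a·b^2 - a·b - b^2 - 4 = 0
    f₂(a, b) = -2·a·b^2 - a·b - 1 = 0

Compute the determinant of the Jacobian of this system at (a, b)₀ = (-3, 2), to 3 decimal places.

-700.000

J = [[8·a - b^2 - b, -2·a·b - a - 2·b], [-2·b^2 - b, -4·a·b - a]].
At the point, J = [[-30.000, 11.000], [-10.000, 27.000]].
det J = -700.000.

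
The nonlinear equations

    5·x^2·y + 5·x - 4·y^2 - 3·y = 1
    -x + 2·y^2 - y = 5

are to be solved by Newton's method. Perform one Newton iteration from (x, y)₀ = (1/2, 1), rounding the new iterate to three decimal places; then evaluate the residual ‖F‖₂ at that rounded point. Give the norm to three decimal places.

144.973

At (1/2, 1): F = (-4.250, -4.500).
Jacobian J = [[10·x·y + 5, 5·x^2 - 8·y - 3], [-1, 4·y - 1]].
At the point, J = [[10.000, -9.750], [-1.000, 3.000]] (det J = 20.250).
Solving J·Δ = −F gives Δ = (2.796, 2.432).
Then the next iterate is (x, y)₁ = (3.296, 3.432).
Re-evaluating at (3.296, 3.432): F = (144.48915, 11.82925), so ‖F‖₂ = 144.973.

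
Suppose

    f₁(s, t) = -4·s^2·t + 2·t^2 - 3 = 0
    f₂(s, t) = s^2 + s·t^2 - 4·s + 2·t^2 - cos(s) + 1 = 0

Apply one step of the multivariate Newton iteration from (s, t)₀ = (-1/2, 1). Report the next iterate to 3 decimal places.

(0.193, 0.743)

At (-1/2, 1): F = (-2.000, 3.87242).
Jacobian J = [[-8·s·t, -4·s^2 + 4·t], [2·s + t^2 + sin(s) - 4, 2·s·t + 4·t]].
At the point, J = [[4.000, 3.000], [-4.47943, 3.000]] (det J = 25.43828).
Solving J·Δ = −F gives Δ = (0.693, -0.257).
Then the next iterate is (s, t)₁ = (0.193, 0.743).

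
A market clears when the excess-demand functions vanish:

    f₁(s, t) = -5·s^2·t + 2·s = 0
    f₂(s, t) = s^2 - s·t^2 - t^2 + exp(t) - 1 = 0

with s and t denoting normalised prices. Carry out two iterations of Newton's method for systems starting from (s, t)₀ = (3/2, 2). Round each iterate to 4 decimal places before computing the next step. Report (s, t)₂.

At (3/2, 2): F = (-19.5000, -1.360944).
Jacobian J = [[-10·s·t + 2, -5·s^2], [2·s - t^2, -2·s·t - 2·t + exp(t)]].
At the point, J = [[-28.0000, -11.2500], [-1.0000, -2.610944]] (det J = 61.856429).
Solving J·Δ = −F gives Δ = (-0.5756, -0.3008).
Then the next iterate is (s, t)₁ = (0.9244, 1.6992).
Round to (0.9244, 1.6992) and repeat: F = (-5.411162, -0.232198), J = [[-13.707405, -4.272577], [-1.038481, -1.070311]].
Δ = (-0.4690, 0.2381), so (s, t)₂ = (0.4554, 1.9373).

(0.4554, 1.9373)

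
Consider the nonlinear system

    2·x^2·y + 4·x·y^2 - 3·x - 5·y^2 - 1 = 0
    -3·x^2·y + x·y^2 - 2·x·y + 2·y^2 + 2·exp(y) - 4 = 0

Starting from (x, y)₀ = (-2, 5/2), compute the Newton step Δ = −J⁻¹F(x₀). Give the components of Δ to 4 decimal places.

(0.4960, -0.9694)

At (-2, 5/2): F = (-56.2500, 0.364988).
Jacobian J = [[4·x·y + 4·y^2 - 3, 2·x^2 + 8·x·y - 10·y], [-6·x·y + y^2 - 2·y, -3·x^2 + 2·x·y - 2·x + 4·y + 2·exp(y)]].
At the point, J = [[2.0000, -57.0000], [31.2500, 16.364988]] (det J = 1813.979976).
Solving J·Δ = −F gives Δ = (0.4960, -0.9694).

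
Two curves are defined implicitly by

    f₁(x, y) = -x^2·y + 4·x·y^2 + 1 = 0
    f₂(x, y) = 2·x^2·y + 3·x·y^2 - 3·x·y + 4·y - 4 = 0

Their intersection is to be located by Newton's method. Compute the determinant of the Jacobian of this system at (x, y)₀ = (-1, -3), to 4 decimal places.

-294.0000

J = [[-2·x·y + 4·y^2, -x^2 + 8·x·y], [4·x·y + 3·y^2 - 3·y, 2·x^2 + 6·x·y - 3·x + 4]].
At the point, J = [[30.0000, 23.0000], [48.0000, 27.0000]].
det J = -294.0000.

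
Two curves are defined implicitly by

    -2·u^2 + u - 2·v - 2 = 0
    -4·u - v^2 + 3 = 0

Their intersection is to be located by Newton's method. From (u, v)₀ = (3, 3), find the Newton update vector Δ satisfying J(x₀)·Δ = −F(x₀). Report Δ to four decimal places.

At (3, 3): F = (-23.0000, -18.0000).
Jacobian J = [[-4·u + 1, -2], [-4, -2·v]].
At the point, J = [[-11.0000, -2.0000], [-4.0000, -6.0000]] (det J = 58.0000).
Solving J·Δ = −F gives Δ = (-1.7586, -1.8276).

(-1.7586, -1.8276)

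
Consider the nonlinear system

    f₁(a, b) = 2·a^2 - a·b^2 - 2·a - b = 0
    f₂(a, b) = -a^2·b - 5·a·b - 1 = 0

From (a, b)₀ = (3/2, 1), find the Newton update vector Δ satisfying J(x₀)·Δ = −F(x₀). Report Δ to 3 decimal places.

(-0.543, -0.657)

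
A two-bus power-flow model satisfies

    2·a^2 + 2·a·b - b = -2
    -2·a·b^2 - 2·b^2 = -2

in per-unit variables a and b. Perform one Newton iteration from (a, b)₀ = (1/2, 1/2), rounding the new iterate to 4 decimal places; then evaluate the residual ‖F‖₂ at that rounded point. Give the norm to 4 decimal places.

0.6919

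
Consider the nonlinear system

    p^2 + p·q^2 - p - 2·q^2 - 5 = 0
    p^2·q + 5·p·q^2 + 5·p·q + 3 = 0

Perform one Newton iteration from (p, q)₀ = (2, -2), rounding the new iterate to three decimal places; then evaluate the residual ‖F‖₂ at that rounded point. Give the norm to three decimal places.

1.550

At (2, -2): F = (-3.000, 15.000).
Jacobian J = [[2·p + q^2 - 1, 2·p·q - 4·q], [2·p·q + 5·q^2 + 5·q, p^2 + 10·p·q + 5·p]].
At the point, J = [[7.000, 0.000], [2.000, -26.000]] (det J = -182.000).
Solving J·Δ = −F gives Δ = (0.429, 0.610).
Then the next iterate is (p, q)₁ = (2.429, -1.390).
Re-evaluating at (2.429, -1.390): F = (-0.70009, 1.38275), so ‖F‖₂ = 1.550.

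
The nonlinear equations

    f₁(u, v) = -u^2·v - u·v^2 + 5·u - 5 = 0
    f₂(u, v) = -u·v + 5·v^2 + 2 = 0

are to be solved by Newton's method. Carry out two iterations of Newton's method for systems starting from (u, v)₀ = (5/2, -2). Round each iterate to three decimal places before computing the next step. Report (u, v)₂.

(0.916, -0.237)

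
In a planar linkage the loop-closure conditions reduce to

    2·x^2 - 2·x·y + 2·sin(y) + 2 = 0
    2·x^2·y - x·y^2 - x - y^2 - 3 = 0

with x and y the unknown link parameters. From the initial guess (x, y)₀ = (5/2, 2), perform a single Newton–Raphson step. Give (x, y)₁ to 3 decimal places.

(2.212, 2.787)

At (5/2, 2): F = (6.31859, 5.500).
Jacobian J = [[4·x - 2·y, -2·x + 2·cos(y)], [4·x·y - y^2 - 1, 2·x^2 - 2·x·y - 2·y]].
At the point, J = [[6.000, -5.83229], [15.000, -1.500]] (det J = 78.48441).
Solving J·Δ = −F gives Δ = (-0.288, 0.787).
Then the next iterate is (x, y)₁ = (2.212, 2.787).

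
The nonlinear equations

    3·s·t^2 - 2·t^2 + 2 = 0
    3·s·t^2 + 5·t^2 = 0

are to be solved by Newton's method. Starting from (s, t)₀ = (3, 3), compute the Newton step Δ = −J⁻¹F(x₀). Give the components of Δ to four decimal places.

At (3, 3): F = (65.0000, 126.0000).
Jacobian J = [[3·t^2, 6·s·t - 4·t], [3·t^2, 6·s·t + 10·t]].
At the point, J = [[27.0000, 42.0000], [27.0000, 84.0000]] (det J = 1134.0000).
Solving J·Δ = −F gives Δ = (-0.1481, -1.4524).

(-0.1481, -1.4524)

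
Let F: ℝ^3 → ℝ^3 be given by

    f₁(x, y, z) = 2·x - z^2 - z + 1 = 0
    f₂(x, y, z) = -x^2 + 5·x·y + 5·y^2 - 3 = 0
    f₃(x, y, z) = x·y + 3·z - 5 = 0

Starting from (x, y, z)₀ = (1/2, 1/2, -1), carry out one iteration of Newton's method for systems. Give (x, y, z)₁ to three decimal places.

(-1.946, 1.089, 1.893)

At (1/2, 1/2, -1): F = (2.000, -0.750, -7.750).
Jacobian J = [[2, 0, -2·z - 1], [-2·x + 5·y, 5·x + 10·y, 0], [y, x, 3]].
At the point, J = [[2.000, 0.000, 1.000], [1.500, 7.500, 0.000], [0.500, 0.500, 3.000]] (det J = 42.000).
Solving J·Δ = −F gives Δ = (-2.446, 0.589, 2.893).
Then the next iterate is (x, y, z)₁ = (-1.946, 1.089, 1.893).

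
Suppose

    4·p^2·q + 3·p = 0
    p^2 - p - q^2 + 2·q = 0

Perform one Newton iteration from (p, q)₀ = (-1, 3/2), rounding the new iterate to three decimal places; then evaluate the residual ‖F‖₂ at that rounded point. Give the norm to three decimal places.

0.119

At (-1, 3/2): F = (3.000, 2.750).
Jacobian J = [[8·p·q + 3, 4·p^2], [2·p - 1, -2·q + 2]].
At the point, J = [[-9.000, 4.000], [-3.000, -1.000]] (det J = 21.000).
Solving J·Δ = −F gives Δ = (0.667, 0.750).
Then the next iterate is (p, q)₁ = (-0.333, 2.250).
Re-evaluating at (-0.333, 2.250): F = (-0.00100, -0.11861), so ‖F‖₂ = 0.119.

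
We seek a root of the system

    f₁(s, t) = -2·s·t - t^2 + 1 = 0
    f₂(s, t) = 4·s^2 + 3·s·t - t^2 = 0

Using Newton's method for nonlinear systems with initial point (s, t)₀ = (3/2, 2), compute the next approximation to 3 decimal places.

(0.746, 1.145)

At (3/2, 2): F = (-9.000, 14.000).
Jacobian J = [[-2·t, -2·s - 2·t], [8·s + 3·t, 3·s - 2·t]].
At the point, J = [[-4.000, -7.000], [18.000, 0.500]] (det J = 124.000).
Solving J·Δ = −F gives Δ = (-0.754, -0.855).
Then the next iterate is (s, t)₁ = (0.746, 1.145).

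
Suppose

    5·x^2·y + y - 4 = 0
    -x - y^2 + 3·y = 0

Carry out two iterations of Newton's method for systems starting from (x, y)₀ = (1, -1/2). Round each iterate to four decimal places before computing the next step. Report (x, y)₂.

(11.4136, 3.7596)

At (1, -1/2): F = (-7.0000, -2.7500).
Jacobian J = [[10·x·y, 5·x^2 + 1], [-1, -2·y + 3]].
At the point, J = [[-5.0000, 6.0000], [-1.0000, 4.0000]] (det J = -14.0000).
Solving J·Δ = −F gives Δ = (-0.8214, 0.4821).
Then the next iterate is (x, y)₁ = (0.1786, -0.0179).
Round to (0.1786, -0.0179) and repeat: F = (-4.020755, -0.232620), J = [[-0.031969, 1.159490], [-1.0000, 3.0358]].
Δ = (11.2350, 3.7775), so (x, y)₂ = (11.4136, 3.7596).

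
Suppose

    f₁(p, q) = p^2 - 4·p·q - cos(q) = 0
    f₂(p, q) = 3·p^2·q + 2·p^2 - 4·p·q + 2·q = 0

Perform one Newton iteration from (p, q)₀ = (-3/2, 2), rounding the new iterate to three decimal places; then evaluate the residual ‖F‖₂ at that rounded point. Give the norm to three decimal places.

At (-3/2, 2): F = (14.66615, 34.000).
Jacobian J = [[2·p - 4·q, -4·p + sin(q)], [6·p·q + 4·p - 4·q, 3·p^2 - 4·p + 2]].
At the point, J = [[-11.000, 6.90930], [-32.000, 14.750]] (det J = 58.84752).
Solving J·Δ = −F gives Δ = (0.316, -1.620).
Then the next iterate is (p, q)₁ = (-1.184, 0.380).
Re-evaluating at (-1.184, 0.380): F = (2.27287, 6.96151), so ‖F‖₂ = 7.323.

7.323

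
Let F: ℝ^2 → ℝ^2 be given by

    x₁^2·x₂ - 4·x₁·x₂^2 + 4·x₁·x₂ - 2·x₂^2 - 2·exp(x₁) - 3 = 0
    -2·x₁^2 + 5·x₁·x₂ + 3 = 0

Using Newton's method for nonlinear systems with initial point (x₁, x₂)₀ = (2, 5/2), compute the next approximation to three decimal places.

(11.604, -3.822)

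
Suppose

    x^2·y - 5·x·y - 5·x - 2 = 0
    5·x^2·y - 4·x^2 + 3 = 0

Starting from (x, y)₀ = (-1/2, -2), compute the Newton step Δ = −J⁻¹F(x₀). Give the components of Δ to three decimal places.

(-0.164, 2.235)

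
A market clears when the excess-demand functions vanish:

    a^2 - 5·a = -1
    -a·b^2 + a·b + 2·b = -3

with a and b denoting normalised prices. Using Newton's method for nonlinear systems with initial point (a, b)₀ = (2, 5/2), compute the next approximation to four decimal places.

(-3.0000, 5.7083)

At (2, 5/2): F = (-5.0000, 0.5000).
Jacobian J = [[2·a - 5, 0], [-b^2 + b, -2·a·b + a + 2]].
At the point, J = [[-1.0000, 0.0000], [-3.7500, -6.0000]] (det J = 6.0000).
Solving J·Δ = −F gives Δ = (-5.0000, 3.2083).
Then the next iterate is (a, b)₁ = (-3.0000, 5.7083).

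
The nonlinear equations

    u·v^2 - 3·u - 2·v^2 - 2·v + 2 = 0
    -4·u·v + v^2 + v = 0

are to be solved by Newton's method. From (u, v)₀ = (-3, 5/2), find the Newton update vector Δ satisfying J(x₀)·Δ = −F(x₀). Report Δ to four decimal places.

At (-3, 5/2): F = (-25.2500, 38.7500).
Jacobian J = [[v^2 - 3, 2·u·v - 4·v - 2], [-4·v, -4·u + 2·v + 1]].
At the point, J = [[3.2500, -27.0000], [-10.0000, 18.0000]] (det J = -211.5000).
Solving J·Δ = −F gives Δ = (2.7979, -0.5984).

(2.7979, -0.5984)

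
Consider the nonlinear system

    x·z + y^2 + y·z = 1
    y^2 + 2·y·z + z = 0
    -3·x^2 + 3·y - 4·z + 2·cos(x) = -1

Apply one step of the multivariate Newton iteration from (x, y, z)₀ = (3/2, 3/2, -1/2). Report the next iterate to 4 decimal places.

(1.8919, 2.1334, -0.8792)

At (3/2, 3/2, -1/2): F = (-0.2500, 0.2500, 0.891474).
Jacobian J = [[z, 2·y + z, x + y], [0, 2·y + 2·z, 2·y + 1], [-6·x - 2·sin(x), 3, -4]].
At the point, J = [[-0.5000, 2.5000, 3.0000], [0.0000, 2.0000, 4.0000], [-10.994990, 3.0000, -4.0000]] (det J = -33.979960).
Solving J·Δ = −F gives Δ = (0.3919, 0.6334, -0.3792).
Then the next iterate is (x, y, z)₁ = (1.8919, 2.1334, -0.8792).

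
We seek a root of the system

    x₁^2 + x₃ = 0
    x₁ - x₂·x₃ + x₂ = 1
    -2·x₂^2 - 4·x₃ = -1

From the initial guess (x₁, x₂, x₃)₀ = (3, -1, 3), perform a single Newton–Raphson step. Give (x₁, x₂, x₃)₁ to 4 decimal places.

At (3, -1, 3): F = (12.0000, 4.0000, -13.0000).
Jacobian J = [[2·x₁, 0, 1], [1, -x₃ + 1, -x₂], [0, -4·x₂, -4]].
At the point, J = [[6.0000, 0.0000, 1.0000], [1.0000, -2.0000, 1.0000], [0.0000, 4.0000, -4.0000]] (det J = 28.0000).
Solving J·Δ = −F gives Δ = (-1.3571, -0.6071, -3.8571).
Then the next iterate is (x₁, x₂, x₃)₁ = (1.6429, -1.6071, -0.8571).

(1.6429, -1.6071, -0.8571)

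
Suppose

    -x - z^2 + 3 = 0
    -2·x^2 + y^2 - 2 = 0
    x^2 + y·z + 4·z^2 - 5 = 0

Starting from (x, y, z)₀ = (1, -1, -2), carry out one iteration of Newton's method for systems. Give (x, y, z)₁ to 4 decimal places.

(-3.8571, 7.2143, -2.7143)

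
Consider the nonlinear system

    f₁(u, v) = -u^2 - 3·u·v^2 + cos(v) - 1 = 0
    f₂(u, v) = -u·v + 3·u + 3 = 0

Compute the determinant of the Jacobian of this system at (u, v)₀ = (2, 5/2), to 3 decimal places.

60.799

J = [[-2·u - 3·v^2, -6·u·v - sin(v)], [-v + 3, -u]].
At the point, J = [[-22.750, -30.59847], [0.500, -2.000]].
det J = 60.799.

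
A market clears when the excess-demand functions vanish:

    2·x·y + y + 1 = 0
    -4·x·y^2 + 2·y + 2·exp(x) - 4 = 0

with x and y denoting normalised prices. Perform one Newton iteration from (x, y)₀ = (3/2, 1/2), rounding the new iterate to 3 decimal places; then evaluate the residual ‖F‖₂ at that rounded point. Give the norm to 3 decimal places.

0.922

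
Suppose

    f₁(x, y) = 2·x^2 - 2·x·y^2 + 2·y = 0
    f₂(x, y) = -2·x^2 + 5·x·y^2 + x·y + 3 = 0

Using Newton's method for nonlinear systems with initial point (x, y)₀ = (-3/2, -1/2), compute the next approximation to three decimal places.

(-0.791, -0.860)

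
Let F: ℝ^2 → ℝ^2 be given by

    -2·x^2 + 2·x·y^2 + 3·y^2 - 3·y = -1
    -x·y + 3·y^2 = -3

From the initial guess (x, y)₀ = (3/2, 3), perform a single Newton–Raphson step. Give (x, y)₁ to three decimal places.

At (3/2, 3): F = (41.500, 25.500).
Jacobian J = [[-4·x + 2·y^2, 4·x·y + 6·y - 3], [-y, -x + 6·y]].
At the point, J = [[12.000, 33.000], [-3.000, 16.500]] (det J = 297.000).
Solving J·Δ = −F gives Δ = (0.528, -1.449).
Then the next iterate is (x, y)₁ = (2.028, 1.551).

(2.028, 1.551)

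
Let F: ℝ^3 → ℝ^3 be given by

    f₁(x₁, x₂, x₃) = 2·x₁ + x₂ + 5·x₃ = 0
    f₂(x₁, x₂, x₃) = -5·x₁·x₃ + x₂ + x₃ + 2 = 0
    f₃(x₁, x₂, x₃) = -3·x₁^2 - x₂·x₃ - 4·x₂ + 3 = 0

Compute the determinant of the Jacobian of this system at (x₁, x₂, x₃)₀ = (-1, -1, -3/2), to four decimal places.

J = [[2, 1, 5], [-5·x₃, 1, -5·x₁ + 1], [-6·x₁, -x₃ - 4, -x₂]].
At the point, J = [[2.0000, 1.0000, 5.0000], [7.5000, 1.0000, 6.0000], [6.0000, -2.5000, 1.0000]].
det J = -63.2500.

-63.2500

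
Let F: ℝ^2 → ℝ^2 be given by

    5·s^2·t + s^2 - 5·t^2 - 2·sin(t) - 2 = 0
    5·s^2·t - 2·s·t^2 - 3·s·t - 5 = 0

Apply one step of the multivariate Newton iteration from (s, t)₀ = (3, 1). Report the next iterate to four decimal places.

At (3, 1): F = (45.317058, 25.0000).
Jacobian J = [[10·s·t + 2·s, 5·s^2 - 10·t - 2·cos(t)], [10·s·t - 2·t^2 - 3·t, 5·s^2 - 4·s·t - 3·s]].
At the point, J = [[36.0000, 33.919395], [25.0000, 24.0000]] (det J = 16.015115).
Solving J·Δ = −F gives Δ = (-14.9624, 14.5442).
Then the next iterate is (s, t)₁ = (-11.9624, 15.5442).

(-11.9624, 15.5442)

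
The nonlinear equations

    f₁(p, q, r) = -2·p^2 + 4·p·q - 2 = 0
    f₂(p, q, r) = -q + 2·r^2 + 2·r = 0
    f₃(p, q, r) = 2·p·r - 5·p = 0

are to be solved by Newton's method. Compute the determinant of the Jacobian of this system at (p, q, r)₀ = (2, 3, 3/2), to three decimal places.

-144.000

J = [[-4·p + 4·q, 4·p, 0], [0, -1, 4·r + 2], [2·r - 5, 0, 2·p]].
At the point, J = [[4.000, 8.000, 0.000], [0.000, -1.000, 8.000], [-2.000, 0.000, 4.000]].
det J = -144.000.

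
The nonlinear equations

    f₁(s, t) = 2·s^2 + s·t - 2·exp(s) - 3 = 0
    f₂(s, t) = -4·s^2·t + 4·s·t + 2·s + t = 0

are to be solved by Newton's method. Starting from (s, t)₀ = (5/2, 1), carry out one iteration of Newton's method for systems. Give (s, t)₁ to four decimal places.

(1.6193, 1.2378)

At (5/2, 1): F = (-12.364988, -9.0000).
Jacobian J = [[4·s + t - 2·exp(s), s], [-8·s·t + 4·t + 2, -4·s^2 + 4·s + 1]].
At the point, J = [[-13.364988, 2.5000], [-14.0000, -14.0000]] (det J = 222.109831).
Solving J·Δ = −F gives Δ = (-0.8807, 0.2378).
Then the next iterate is (s, t)₁ = (1.6193, 1.2378).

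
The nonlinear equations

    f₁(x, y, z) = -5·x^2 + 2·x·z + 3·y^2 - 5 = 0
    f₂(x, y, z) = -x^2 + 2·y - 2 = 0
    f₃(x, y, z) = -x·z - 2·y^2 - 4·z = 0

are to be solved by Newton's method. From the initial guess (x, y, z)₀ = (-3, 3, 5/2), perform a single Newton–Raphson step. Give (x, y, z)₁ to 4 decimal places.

At (-3, 3, 5/2): F = (-38.0000, -5.0000, -20.5000).
Jacobian J = [[-10·x + 2·z, 6·y, 2·x], [-2·x, 2, 0], [-z, -4·y, -x - 4]].
At the point, J = [[35.0000, 18.0000, -6.0000], [6.0000, 2.0000, 0.0000], [-2.5000, -12.0000, -1.0000]] (det J = 440.0000).
Solving J·Δ = −F gives Δ = (1.4091, -1.7273, -3.2955).
Then the next iterate is (x, y, z)₁ = (-1.5909, 1.2727, -0.7955).

(-1.5909, 1.2727, -0.7955)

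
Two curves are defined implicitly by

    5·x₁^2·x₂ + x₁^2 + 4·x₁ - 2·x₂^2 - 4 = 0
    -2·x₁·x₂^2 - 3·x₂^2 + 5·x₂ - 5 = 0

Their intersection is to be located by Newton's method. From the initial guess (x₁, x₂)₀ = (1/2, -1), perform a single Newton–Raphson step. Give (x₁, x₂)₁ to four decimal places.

At (1/2, -1): F = (-5.0000, -14.0000).
Jacobian J = [[10·x₁·x₂ + 2·x₁ + 4, 5·x₁^2 - 4·x₂], [-2·x₂^2, -4·x₁·x₂ - 6·x₂ + 5]].
At the point, J = [[0.0000, 5.2500], [-2.0000, 13.0000]] (det J = 10.5000).
Solving J·Δ = −F gives Δ = (-0.8095, 0.9524).
Then the next iterate is (x₁, x₂)₁ = (-0.3095, -0.0476).

(-0.3095, -0.0476)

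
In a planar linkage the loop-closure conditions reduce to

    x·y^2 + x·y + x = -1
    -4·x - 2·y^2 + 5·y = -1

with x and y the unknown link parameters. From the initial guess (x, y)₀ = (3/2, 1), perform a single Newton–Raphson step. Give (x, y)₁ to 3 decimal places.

(0.810, 0.238)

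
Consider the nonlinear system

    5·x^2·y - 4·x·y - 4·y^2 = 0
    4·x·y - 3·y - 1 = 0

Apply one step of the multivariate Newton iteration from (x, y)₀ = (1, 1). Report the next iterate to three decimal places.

(1.088, 0.647)

At (1, 1): F = (-3.000, 0.000).
Jacobian J = [[10·x·y - 4·y, 5·x^2 - 4·x - 8·y], [4·y, 4·x - 3]].
At the point, J = [[6.000, -7.000], [4.000, 1.000]] (det J = 34.000).
Solving J·Δ = −F gives Δ = (0.088, -0.353).
Then the next iterate is (x, y)₁ = (1.088, 0.647).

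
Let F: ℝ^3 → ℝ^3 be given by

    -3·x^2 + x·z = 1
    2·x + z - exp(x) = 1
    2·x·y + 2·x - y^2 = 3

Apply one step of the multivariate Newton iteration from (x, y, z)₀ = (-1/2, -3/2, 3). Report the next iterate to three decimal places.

(-0.044, 1.103, 1.971)

At (-1/2, -3/2, 3): F = (-3.250, 0.39347, -4.750).
Jacobian J = [[-6·x + z, 0, x], [-exp(x) + 2, 0, 1], [2·y + 2, 2·x - 2·y, 0]].
At the point, J = [[6.000, 0.000, -0.500], [1.39347, 0.000, 1.000], [-1.000, 2.000, 0.000]] (det J = -13.39347).
Solving J·Δ = −F gives Δ = (0.456, 2.603, -1.029).
Then the next iterate is (x, y, z)₁ = (-0.044, 1.103, 1.971).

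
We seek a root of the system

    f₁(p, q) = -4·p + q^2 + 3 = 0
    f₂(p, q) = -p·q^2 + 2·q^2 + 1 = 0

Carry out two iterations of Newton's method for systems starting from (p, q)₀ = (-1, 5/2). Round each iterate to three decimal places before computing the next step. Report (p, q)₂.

(2.218, 2.431)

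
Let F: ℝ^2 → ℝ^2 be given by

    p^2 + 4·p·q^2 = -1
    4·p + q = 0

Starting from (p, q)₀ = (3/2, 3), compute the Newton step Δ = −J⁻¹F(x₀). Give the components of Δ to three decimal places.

(-2.540, 1.162)

At (3/2, 3): F = (57.250, 9.000).
Jacobian J = [[2·p + 4·q^2, 8·p·q], [4, 1]].
At the point, J = [[39.000, 36.000], [4.000, 1.000]] (det J = -105.000).
Solving J·Δ = −F gives Δ = (-2.540, 1.162).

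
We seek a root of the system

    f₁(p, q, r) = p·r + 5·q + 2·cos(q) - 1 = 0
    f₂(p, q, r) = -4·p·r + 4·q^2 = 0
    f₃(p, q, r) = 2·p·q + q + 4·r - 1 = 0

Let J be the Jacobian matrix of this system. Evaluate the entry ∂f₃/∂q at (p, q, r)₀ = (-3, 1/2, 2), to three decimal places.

-5.000

∂f₃/∂q = 2·p + 1.
At (-3, 1/2, 2) this is -5.000.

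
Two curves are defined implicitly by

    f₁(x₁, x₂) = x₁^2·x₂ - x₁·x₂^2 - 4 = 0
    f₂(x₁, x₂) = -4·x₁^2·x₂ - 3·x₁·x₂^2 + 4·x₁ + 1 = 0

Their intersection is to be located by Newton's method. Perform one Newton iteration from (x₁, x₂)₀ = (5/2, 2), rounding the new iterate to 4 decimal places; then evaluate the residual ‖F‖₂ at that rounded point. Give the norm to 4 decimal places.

At (5/2, 2): F = (-1.5000, -69.0000).
Jacobian J = [[2·x₁·x₂ - x₂^2, x₁^2 - 2·x₁·x₂], [-8·x₁·x₂ - 3·x₂^2 + 4, -4·x₁^2 - 6·x₁·x₂]].
At the point, J = [[6.0000, -3.7500], [-48.0000, -55.0000]] (det J = -510.0000).
Solving J·Δ = −F gives Δ = (-0.3456, -0.9529).
Then the next iterate is (x₁, x₂)₁ = (2.1544, 1.0471).
Re-evaluating at (2.1544, 1.0471): F = (-1.502073, -16.908976), so ‖F‖₂ = 16.9756.

16.9756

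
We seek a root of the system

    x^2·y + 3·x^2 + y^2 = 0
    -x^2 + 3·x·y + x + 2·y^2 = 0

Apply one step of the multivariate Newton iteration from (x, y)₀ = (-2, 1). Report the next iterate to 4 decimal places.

At (-2, 1): F = (17.0000, -10.0000).
Jacobian J = [[2·x·y + 6·x, x^2 + 2·y], [-2·x + 3·y + 1, 3·x + 4·y]].
At the point, J = [[-16.0000, 6.0000], [8.0000, -2.0000]] (det J = -16.0000).
Solving J·Δ = −F gives Δ = (1.6250, 1.5000).
Then the next iterate is (x, y)₁ = (-0.3750, 2.5000).

(-0.3750, 2.5000)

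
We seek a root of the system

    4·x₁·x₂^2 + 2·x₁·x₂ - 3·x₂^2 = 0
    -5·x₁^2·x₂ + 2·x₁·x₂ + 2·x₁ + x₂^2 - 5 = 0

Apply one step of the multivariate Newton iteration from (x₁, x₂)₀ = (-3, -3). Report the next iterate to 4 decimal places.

At (-3, -3): F = (-117.0000, 151.0000).
Jacobian J = [[4·x₂^2 + 2·x₂, 8·x₁·x₂ + 2·x₁ - 6·x₂], [-10·x₁·x₂ + 2·x₂ + 2, -5·x₁^2 + 2·x₁ + 2·x₂]].
At the point, J = [[30.0000, 84.0000], [-94.0000, -57.0000]] (det J = 6186.0000).
Solving J·Δ = −F gives Δ = (0.9724, 1.0456).
Then the next iterate is (x₁, x₂)₁ = (-2.0276, -1.9544).

(-2.0276, -1.9544)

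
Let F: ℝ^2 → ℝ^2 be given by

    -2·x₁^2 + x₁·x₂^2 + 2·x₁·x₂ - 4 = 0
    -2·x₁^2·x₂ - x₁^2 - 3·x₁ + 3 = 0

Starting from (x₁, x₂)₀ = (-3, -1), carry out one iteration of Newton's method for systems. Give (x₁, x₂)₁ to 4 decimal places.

(-1.2727, -0.6970)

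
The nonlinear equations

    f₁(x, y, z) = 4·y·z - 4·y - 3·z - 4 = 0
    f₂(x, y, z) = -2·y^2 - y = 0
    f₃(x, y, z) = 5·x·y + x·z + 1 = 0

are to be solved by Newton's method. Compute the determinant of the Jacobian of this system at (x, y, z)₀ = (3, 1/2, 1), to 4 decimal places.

-10.5000

J = [[0, 4·z - 4, 4·y - 3], [0, -4·y - 1, 0], [5·y + z, 5·x, x]].
At the point, J = [[0.0000, 0.0000, -1.0000], [0.0000, -3.0000, 0.0000], [3.5000, 15.0000, 3.0000]].
det J = -10.5000.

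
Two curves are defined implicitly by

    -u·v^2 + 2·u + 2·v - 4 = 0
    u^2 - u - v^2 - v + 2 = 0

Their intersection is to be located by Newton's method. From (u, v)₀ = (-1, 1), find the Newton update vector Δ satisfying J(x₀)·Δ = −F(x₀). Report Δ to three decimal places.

(-0.111, 0.778)

At (-1, 1): F = (-3.000, 2.000).
Jacobian J = [[-v^2 + 2, -2·u·v + 2], [2·u - 1, -2·v - 1]].
At the point, J = [[1.000, 4.000], [-3.000, -3.000]] (det J = 9.000).
Solving J·Δ = −F gives Δ = (-0.111, 0.778).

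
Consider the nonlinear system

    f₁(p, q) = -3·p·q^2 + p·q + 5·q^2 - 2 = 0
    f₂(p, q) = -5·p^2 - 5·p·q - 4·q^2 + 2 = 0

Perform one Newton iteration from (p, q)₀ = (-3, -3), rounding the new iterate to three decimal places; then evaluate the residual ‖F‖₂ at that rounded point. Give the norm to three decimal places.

49.176

At (-3, -3): F = (133.000, -124.000).
Jacobian J = [[-3·q^2 + q, -6·p·q + p + 10·q], [-10·p - 5·q, -5·p - 8·q]].
At the point, J = [[-30.000, -87.000], [45.000, 39.000]] (det J = 2745.000).
Solving J·Δ = −F gives Δ = (2.040, 0.825).
Then the next iterate is (p, q)₁ = (-0.960, -2.175).
Re-evaluating at (-0.960, -2.175): F = (37.36532, -31.97050), so ‖F‖₂ = 49.176.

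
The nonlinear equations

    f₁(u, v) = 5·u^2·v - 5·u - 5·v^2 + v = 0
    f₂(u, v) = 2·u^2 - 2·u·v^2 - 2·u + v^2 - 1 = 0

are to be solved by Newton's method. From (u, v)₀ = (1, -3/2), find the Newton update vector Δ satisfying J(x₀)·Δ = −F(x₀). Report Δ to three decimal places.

At (1, -3/2): F = (-25.250, -3.250).
Jacobian J = [[10·u·v - 5, 5·u^2 - 10·v + 1], [4·u - 2·v^2 - 2, -4·u·v + 2·v]].
At the point, J = [[-20.000, 21.000], [-2.500, 3.000]] (det J = -7.500).
Solving J·Δ = −F gives Δ = (-1.000, 0.250).

(-1.000, 0.250)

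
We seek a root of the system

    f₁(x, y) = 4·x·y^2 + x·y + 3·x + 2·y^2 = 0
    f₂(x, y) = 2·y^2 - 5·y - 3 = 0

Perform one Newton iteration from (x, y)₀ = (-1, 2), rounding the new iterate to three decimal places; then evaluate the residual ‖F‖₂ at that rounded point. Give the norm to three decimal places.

47.353

At (-1, 2): F = (-13.000, -5.000).
Jacobian J = [[4·y^2 + y + 3, 8·x·y + x + 4·y], [0, 4·y - 5]].
At the point, J = [[21.000, -9.000], [0.000, 3.000]] (det J = 63.000).
Solving J·Δ = −F gives Δ = (1.333, 1.667).
Then the next iterate is (x, y)₁ = (0.333, 3.667).
Re-evaluating at (0.333, 3.667): F = (47.02515, 5.55878), so ‖F‖₂ = 47.353.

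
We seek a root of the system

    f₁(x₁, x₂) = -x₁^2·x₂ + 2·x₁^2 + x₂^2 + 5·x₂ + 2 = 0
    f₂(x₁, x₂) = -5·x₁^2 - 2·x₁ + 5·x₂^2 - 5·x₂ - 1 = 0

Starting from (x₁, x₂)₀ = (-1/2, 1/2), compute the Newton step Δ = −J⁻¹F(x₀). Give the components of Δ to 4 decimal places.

At (-1/2, 1/2): F = (5.1250, -2.5000).
Jacobian J = [[-2·x₁·x₂ + 4·x₁, -x₁^2 + 2·x₂ + 5], [-10·x₁ - 2, 10·x₂ - 5]].
At the point, J = [[-1.5000, 5.7500], [3.0000, 0.0000]] (det J = -17.2500).
Solving J·Δ = −F gives Δ = (0.8333, -0.6739).

(0.8333, -0.6739)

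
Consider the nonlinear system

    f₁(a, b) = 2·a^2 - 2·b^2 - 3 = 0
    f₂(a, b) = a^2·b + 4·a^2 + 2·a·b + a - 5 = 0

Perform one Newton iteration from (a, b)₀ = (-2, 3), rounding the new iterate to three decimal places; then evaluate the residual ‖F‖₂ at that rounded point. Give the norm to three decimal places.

At (-2, 3): F = (-13.000, 9.000).
Jacobian J = [[4·a, -4·b], [2·a·b + 8·a + 2·b + 1, a^2 + 2·a]].
At the point, J = [[-8.000, -12.000], [-21.000, 0.000]] (det J = -252.000).
Solving J·Δ = −F gives Δ = (0.429, -1.369).
Then the next iterate is (a, b)₁ = (-1.571, 1.631).
Re-evaluating at (-1.571, 1.631): F = (-3.38424, 2.20194), so ‖F‖₂ = 4.038.

4.038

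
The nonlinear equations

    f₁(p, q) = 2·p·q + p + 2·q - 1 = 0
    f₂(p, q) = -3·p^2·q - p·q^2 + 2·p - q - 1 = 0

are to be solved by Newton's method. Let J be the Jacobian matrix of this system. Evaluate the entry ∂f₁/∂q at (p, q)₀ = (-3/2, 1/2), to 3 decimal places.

-1.000

∂f₁/∂q = 2·p + 2.
At (-3/2, 1/2) this is -1.000.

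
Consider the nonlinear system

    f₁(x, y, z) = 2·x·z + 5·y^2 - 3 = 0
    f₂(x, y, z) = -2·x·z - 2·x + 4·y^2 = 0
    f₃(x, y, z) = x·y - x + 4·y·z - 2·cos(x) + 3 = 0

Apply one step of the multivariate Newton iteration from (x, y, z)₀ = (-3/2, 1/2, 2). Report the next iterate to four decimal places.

At (-3/2, 1/2, 2): F = (-7.7500, 10.0000, 7.608526).
Jacobian J = [[2·z, 10·y, 2·x], [-2·z - 2, 8·y, -2·x], [y + 2·sin(x) - 1, x + 4·z, 4·y]].
At the point, J = [[4.0000, 5.0000, -3.0000], [-6.0000, 4.0000, 3.0000], [-2.494990, 6.5000, 2.0000]] (det J = 63.635271).
Solving J·Δ = −F gives Δ = (0.0070, -0.2484, -2.9881).
Then the next iterate is (x, y, z)₁ = (-1.4930, 0.2516, -0.9881).

(-1.4930, 0.2516, -0.9881)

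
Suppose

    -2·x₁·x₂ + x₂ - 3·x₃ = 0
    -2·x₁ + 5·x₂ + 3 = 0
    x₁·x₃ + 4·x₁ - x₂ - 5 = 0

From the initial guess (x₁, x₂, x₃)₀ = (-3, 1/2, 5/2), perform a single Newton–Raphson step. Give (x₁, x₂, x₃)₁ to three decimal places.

(-2.395, -1.558, -3.837)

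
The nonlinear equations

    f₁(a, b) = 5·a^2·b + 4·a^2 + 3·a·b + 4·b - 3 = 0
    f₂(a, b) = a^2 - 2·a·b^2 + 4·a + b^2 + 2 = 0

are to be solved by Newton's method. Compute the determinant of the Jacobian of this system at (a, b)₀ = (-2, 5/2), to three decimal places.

-1237.500

J = [[10·a·b + 8·a + 3·b, 5·a^2 + 3·a + 4], [2·a - 2·b^2 + 4, -4·a·b + 2·b]].
At the point, J = [[-58.500, 18.000], [-12.500, 25.000]].
det J = -1237.500.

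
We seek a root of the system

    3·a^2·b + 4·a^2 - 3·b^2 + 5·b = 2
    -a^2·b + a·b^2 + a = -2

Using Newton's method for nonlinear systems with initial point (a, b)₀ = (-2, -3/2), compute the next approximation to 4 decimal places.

(-1.0000, -0.8750)

At (-2, -3/2): F = (-18.2500, 1.5000).
Jacobian J = [[6·a·b + 8·a, 3·a^2 - 6·b + 5], [-2·a·b + b^2 + 1, -a^2 + 2·a·b]].
At the point, J = [[2.0000, 26.0000], [-2.7500, 2.0000]] (det J = 75.5000).
Solving J·Δ = −F gives Δ = (1.0000, 0.6250).
Then the next iterate is (a, b)₁ = (-1.0000, -0.8750).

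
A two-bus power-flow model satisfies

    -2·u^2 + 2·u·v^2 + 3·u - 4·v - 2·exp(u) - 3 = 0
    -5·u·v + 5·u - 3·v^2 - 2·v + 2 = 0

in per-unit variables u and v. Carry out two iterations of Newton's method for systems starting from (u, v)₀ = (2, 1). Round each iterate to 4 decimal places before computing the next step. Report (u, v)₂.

At (2, 1): F = (-19.778112, -3.0000).
Jacobian J = [[-4·u + 2·v^2 - 2·exp(u) + 3, 4·u·v - 4], [-5·v + 5, -5·u - 6·v - 2]].
At the point, J = [[-17.778112, 4.0000], [0.0000, -18.0000]] (det J = 320.006020).
Solving J·Δ = −F gives Δ = (-1.1500, -0.1667).
Then the next iterate is (u, v)₁ = (0.8500, 0.8333).
Round to (0.8500, 0.8333) and repeat: F = (-8.727033, -1.041292), J = [[-3.690516, -1.166780], [0.8335, -11.2498]].
Δ = (-2.2820, -0.2616), so (u, v)₂ = (-1.4320, 0.5717).

(-1.4320, 0.5717)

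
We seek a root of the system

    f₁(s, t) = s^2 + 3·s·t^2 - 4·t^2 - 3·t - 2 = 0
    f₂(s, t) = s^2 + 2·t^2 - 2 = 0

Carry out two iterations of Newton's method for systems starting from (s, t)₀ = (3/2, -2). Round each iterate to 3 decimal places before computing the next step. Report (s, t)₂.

(0.936, -0.820)

At (3/2, -2): F = (8.250, 8.250).
Jacobian J = [[2·s + 3·t^2, 6·s·t - 8·t - 3], [2·s, 4·t]].
At the point, J = [[15.000, -5.000], [3.000, -8.000]] (det J = -105.000).
Solving J·Δ = −F gives Δ = (-0.236, 0.943).
Then the next iterate is (s, t)₁ = (1.264, -1.057).
Round to (1.264, -1.057) and repeat: F = (2.53631, 1.83219), J = [[5.87975, -2.56029], [2.528, -4.228]].
Δ = (-0.328, 0.237), so (s, t)₂ = (0.936, -0.820).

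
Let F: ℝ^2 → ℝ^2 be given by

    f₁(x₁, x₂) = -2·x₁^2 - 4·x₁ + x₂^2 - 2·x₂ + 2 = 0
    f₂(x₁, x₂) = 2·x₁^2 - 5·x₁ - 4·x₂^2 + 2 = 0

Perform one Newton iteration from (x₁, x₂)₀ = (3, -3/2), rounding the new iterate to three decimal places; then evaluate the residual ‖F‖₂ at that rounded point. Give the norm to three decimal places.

At (3, -3/2): F = (-22.750, -4.000).
Jacobian J = [[-4·x₁ - 4, 2·x₂ - 2], [4·x₁ - 5, -8·x₂]].
At the point, J = [[-16.000, -5.000], [7.000, 12.000]] (det J = -157.000).
Solving J·Δ = −F gives Δ = (-1.866, 1.422).
Then the next iterate is (x₁, x₂)₁ = (1.134, -0.078).
Re-evaluating at (1.134, -0.078): F = (-4.94583, -1.12242), so ‖F‖₂ = 5.072.

5.072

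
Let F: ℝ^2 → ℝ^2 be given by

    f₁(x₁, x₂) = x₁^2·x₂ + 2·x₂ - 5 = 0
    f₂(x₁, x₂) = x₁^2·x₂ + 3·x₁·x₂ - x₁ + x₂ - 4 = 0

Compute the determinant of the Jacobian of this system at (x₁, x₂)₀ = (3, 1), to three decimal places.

J = [[2·x₁·x₂, x₁^2 + 2], [2·x₁·x₂ + 3·x₂ - 1, x₁^2 + 3·x₁ + 1]].
At the point, J = [[6.000, 11.000], [8.000, 19.000]].
det J = 26.000.

26.000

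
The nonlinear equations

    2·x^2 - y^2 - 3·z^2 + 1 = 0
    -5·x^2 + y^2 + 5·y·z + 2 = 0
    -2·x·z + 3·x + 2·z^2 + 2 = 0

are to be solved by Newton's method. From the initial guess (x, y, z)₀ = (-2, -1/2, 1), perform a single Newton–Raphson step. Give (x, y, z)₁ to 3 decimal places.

At (-2, -1/2, 1): F = (5.750, -20.250, 2.000).
Jacobian J = [[4·x, -2·y, -6·z], [-10·x, 2·y + 5·z, 5·y], [-2·z + 3, 0, -2·x + 4·z]].
At the point, J = [[-8.000, 1.000, -6.000], [20.000, 4.000, -2.500], [1.000, 0.000, 8.000]] (det J = -394.500).
Solving J·Δ = −F gives Δ = (0.986, -0.101, -0.373).
Then the next iterate is (x, y, z)₁ = (-1.014, -0.601, 0.627).

(-1.014, -0.601, 0.627)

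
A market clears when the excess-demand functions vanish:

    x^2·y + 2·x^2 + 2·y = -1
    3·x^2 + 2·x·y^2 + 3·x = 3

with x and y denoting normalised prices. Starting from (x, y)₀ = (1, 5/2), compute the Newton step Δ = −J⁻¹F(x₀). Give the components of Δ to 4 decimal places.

(-2.2941, 3.3824)

At (1, 5/2): F = (10.5000, 15.5000).
Jacobian J = [[2·x·y + 4·x, x^2 + 2], [6·x + 2·y^2 + 3, 4·x·y]].
At the point, J = [[9.0000, 3.0000], [21.5000, 10.0000]] (det J = 25.5000).
Solving J·Δ = −F gives Δ = (-2.2941, 3.3824).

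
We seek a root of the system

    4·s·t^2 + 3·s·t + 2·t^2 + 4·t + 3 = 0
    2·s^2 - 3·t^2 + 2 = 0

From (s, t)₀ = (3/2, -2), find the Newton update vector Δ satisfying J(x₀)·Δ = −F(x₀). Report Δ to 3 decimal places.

At (3/2, -2): F = (18.000, -5.500).
Jacobian J = [[4·t^2 + 3·t, 8·s·t + 3·s + 4·t + 4], [4·s, -6·t]].
At the point, J = [[10.000, -23.500], [6.000, 12.000]] (det J = 261.000).
Solving J·Δ = −F gives Δ = (-0.332, 0.625).

(-0.332, 0.625)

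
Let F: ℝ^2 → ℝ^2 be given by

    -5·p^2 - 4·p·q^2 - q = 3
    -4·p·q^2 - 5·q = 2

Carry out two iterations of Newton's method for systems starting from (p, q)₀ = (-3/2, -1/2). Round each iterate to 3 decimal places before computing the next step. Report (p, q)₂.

(0.175, -0.417)

At (-3/2, -1/2): F = (-12.250, 2.000).
Jacobian J = [[-10·p - 4·q^2, -8·p·q - 1], [-4·q^2, -8·p·q - 5]].
At the point, J = [[14.000, -7.000], [-1.000, -11.000]] (det J = -161.000).
Solving J·Δ = −F gives Δ = (0.924, 0.098).
Then the next iterate is (p, q)₁ = (-0.576, -0.402).
Round to (-0.576, -0.402) and repeat: F = (-3.88454, 0.38234), J = [[5.11358, -2.85242], [-0.64642, -6.85242]].
Δ = (0.751, -0.015), so (p, q)₂ = (0.175, -0.417).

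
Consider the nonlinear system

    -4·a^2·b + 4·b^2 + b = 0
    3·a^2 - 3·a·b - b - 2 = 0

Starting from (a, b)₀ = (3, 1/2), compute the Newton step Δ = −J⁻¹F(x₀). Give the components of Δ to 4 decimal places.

At (3, 1/2): F = (-16.5000, 20.0000).
Jacobian J = [[-8·a·b, -4·a^2 + 8·b + 1], [6·a - 3·b, -3·a - 1]].
At the point, J = [[-12.0000, -31.0000], [16.5000, -10.0000]] (det J = 631.5000).
Solving J·Δ = −F gives Δ = (-1.2431, -0.0511).

(-1.2431, -0.0511)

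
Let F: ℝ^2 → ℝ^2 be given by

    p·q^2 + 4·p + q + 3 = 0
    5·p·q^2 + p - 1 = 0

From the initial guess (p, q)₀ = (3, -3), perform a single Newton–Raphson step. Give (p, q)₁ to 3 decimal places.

(-0.044, -3.034)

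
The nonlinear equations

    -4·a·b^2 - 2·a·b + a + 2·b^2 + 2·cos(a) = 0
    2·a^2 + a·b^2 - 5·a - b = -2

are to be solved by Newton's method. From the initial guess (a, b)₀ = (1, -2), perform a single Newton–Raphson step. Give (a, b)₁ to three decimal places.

(1.449, -0.730)

At (1, -2): F = (-1.91940, 5.000).
Jacobian J = [[-4·b^2 - 2·b - 2·sin(a) + 1, -8·a·b - 2·a + 4·b], [4·a + b^2 - 5, 2·a·b - 1]].
At the point, J = [[-12.68294, 6.000], [3.000, -5.000]] (det J = 45.41471).
Solving J·Δ = −F gives Δ = (0.449, 1.270).
Then the next iterate is (a, b)₁ = (1.449, -0.730).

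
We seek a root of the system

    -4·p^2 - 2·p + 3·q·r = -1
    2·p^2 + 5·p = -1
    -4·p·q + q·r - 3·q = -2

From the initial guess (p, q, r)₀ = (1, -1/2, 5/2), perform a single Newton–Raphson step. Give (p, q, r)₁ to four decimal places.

At (1, -1/2, 5/2): F = (-8.7500, 8.0000, 4.2500).
Jacobian J = [[-8·p - 2, 3·r, 3·q], [4·p + 5, 0, 0], [-4·q, -4·p + r - 3, q]].
At the point, J = [[-10.0000, 7.5000, -1.5000], [9.0000, 0.0000, 0.0000], [2.0000, -4.5000, -0.5000]] (det J = 94.5000).
Solving J·Δ = −F gives Δ = (-0.8889, 0.3466, 1.8254).
Then the next iterate is (p, q, r)₁ = (0.1111, -0.1534, 4.3254).

(0.1111, -0.1534, 4.3254)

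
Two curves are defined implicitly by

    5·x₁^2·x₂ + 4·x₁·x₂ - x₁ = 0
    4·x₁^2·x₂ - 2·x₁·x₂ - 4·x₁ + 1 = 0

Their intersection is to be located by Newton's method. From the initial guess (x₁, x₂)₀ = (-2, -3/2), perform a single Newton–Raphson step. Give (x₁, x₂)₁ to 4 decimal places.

At (-2, -3/2): F = (-16.0000, -21.0000).
Jacobian J = [[10·x₁·x₂ + 4·x₂ - 1, 5·x₁^2 + 4·x₁], [8·x₁·x₂ - 2·x₂ - 4, 4·x₁^2 - 2·x₁]].
At the point, J = [[23.0000, 12.0000], [23.0000, 20.0000]] (det J = 184.0000).
Solving J·Δ = −F gives Δ = (0.3696, 0.6250).
Then the next iterate is (x₁, x₂)₁ = (-1.6304, -0.8750).

(-1.6304, -0.8750)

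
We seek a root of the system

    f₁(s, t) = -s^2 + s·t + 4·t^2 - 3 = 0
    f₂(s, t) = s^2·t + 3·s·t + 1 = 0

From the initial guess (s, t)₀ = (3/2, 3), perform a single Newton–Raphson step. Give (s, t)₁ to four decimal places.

At (3/2, 3): F = (35.2500, 21.2500).
Jacobian J = [[-2·s + t, s + 8·t], [2·s·t + 3·t, s^2 + 3·s]].
At the point, J = [[0.0000, 25.5000], [18.0000, 6.7500]] (det J = -459.0000).
Solving J·Δ = −F gives Δ = (-0.6622, -1.3824).
Then the next iterate is (s, t)₁ = (0.8378, 1.6176).

(0.8378, 1.6176)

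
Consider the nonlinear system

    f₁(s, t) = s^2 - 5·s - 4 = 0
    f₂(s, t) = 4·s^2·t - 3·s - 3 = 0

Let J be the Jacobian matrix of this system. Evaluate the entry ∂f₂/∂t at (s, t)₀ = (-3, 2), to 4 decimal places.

36.0000

∂f₂/∂t = 4·s^2.
At (-3, 2) this is 36.0000.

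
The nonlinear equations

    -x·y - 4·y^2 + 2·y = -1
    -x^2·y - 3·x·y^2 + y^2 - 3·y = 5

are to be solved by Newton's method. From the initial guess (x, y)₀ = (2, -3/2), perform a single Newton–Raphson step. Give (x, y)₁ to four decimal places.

At (2, -3/2): F = (-8.0000, -5.7500).
Jacobian J = [[-y, -x - 8·y + 2], [-2·x·y - 3·y^2, -x^2 - 6·x·y + 2·y - 3]].
At the point, J = [[1.5000, 12.0000], [-0.7500, 8.0000]] (det J = 21.0000).
Solving J·Δ = −F gives Δ = (-0.2381, 0.6964).
Then the next iterate is (x, y)₁ = (1.7619, -0.8036).

(1.7619, -0.8036)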